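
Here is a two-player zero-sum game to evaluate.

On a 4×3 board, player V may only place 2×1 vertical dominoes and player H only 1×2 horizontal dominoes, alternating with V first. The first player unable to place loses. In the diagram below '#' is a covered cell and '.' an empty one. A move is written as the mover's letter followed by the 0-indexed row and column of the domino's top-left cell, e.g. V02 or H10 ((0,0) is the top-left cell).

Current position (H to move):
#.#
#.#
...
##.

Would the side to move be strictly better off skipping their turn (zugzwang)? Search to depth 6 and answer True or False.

zugzwang(#.#/#.#/.../##., H) = False

ply 1, H at #.#/#.#/.../##. | H20=-1→#.#/#.#/##./##.*; H21=-1→#.#/#.#/.##/##.
ply 2, V at #.#/#.#/##./##. | V01=+1→###/###/##./##.*; V22=+1→#.#/#.#/###/###
ply 3: ###/###/##./##. is terminal -1 (H); from #.#/#.#/.../##. depth 6
suppose H passes — search the same position with V to move:
pass> ply 1, V at #.#/#.#/.../##. | V01=-1→###/###/.../##.; V11=+1→#.#/###/.#./##.*; V22=+1→#.#/#.#/..#/###
pass> ply 2: #.#/###/.#./##. is terminal -1 (H); from #.#/#.#/.../##. depth 6
for H: play -1, pass -1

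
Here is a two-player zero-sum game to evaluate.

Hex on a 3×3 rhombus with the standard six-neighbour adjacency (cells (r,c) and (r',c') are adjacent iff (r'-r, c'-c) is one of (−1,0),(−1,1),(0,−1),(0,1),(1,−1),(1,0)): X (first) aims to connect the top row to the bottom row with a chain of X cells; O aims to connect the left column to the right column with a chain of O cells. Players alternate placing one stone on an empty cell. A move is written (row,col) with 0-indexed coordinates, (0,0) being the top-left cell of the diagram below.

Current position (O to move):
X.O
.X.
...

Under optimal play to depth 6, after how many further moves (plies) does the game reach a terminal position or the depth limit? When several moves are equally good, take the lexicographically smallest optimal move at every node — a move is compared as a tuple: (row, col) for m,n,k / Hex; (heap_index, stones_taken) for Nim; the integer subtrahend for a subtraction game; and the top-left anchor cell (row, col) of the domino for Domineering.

p1 O@[X.O/.X./...]: (0,1)[XOO/.X./...]-1* (1,0)[X.O/OX./...]-1 (1,2)[X.O/.XO/...]-1 (2,0)[X.O/.X./O..]-1 (2,1)[X.O/.X./.O.]-1 (2,2)[X.O/.X./..O]-1
p2 X@[XOO/.X./...]: (1,0)[XOO/XX./...]+1* (1,2)[XOO/.XX/...]-1 (2,0)[XOO/.X./X..]-1 (2,1)[XOO/.X./.X.]-1 (2,2)[XOO/.X./..X]-1
p3 O@[XOO/XX./...]: (1,2)[XOO/XXO/...]-1* (2,0)[XOO/XX./O..]-1 (2,1)[XOO/XX./.O.]-1 (2,2)[XOO/XX./..O]-1
p4 X@[XOO/XXO/...]: (2,0)[XOO/XXO/X..]+1* (2,1)[XOO/XXO/.X.]+1 (2,2)[XOO/XXO/..X]+1
p5 O@[XOO/XXO/X..] terminal -1; root [X.O/.X./...] d6

PV length from [X.O/.X./...]: 4 plies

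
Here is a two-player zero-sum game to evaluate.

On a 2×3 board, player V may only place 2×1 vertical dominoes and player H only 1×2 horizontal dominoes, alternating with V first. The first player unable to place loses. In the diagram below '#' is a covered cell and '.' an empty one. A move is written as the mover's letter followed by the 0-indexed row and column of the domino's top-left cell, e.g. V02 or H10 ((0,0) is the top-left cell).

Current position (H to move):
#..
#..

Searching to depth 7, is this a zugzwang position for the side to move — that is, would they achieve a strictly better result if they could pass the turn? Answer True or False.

ply 1, H at #../#.. | H01=+1→###/#..*; H11=+1→#../###
ply 2: ###/#.. is terminal -1 (V); from #../#.. depth 7
if H skipped the turn, V would face:
~ ply 1, V at #../#.. | V01=+1→##./##.*; V02=+1→#.#/#.#
~ ply 2: ##./##. is terminal -1 (H); from #../#.. depth 7
compare (H): move=+1 vs pass=-1

zugzwang(#../#.., H) = False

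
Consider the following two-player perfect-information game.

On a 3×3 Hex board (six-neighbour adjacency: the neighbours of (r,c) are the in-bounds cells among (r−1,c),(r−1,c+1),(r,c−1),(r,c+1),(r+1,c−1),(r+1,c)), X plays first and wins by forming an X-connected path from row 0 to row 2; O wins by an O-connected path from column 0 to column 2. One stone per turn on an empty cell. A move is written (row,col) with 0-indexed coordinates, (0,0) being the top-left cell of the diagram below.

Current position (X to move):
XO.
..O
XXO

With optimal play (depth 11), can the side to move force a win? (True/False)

p1 X@[XO./..O/XXO]: (0,2)[XOX/..O/XXO]+1* (1,0)[XO./X.O/XXO]+1 (1,1)[XO./.XO/XXO]+1
p2 O@[XOX/..O/XXO]: (1,0)[XOX/O.O/XXO]-1* (1,1)[XOX/.OO/XXO]-1
p3 X@[XOX/O.O/XXO]: (1,1)[XOX/OXO/XXO]+1*
p4 O@[XOX/OXO/XXO] terminal -1; root [XO./..O/XXO] d11

X winning at [XO./..O/XXO]: True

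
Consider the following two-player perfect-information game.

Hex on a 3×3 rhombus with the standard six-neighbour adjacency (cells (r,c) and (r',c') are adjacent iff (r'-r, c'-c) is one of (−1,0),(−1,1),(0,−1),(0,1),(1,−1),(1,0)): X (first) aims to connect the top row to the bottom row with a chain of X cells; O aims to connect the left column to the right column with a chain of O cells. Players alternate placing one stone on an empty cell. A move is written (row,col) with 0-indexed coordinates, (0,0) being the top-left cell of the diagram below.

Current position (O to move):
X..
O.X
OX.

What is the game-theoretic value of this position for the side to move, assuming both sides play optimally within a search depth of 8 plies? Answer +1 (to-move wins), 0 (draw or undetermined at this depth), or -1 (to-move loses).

value(X../O.X/OX., O) = +1

p1 O@[X../O.X/OX.]: (0,1)[XO./O.X/OX.]-1 (0,2)[X.O/O.X/OX.]+1* (1,1)[X../OOX/OX.]-1 (2,2)[X../O.X/OXO]-1
p2 X@[X.O/O.X/OX.]: (0,1)[XXO/O.X/OX.]-1* (1,1)[X.O/OXX/OX.]-1 (2,2)[X.O/O.X/OXX]-1
p3 O@[XXO/O.X/OX.]: (1,1)[XXO/OOX/OX.]+1* (2,2)[XXO/O.X/OXO]-1
p4 X@[XXO/OOX/OX.] terminal -1; root [X../O.X/OX.] d8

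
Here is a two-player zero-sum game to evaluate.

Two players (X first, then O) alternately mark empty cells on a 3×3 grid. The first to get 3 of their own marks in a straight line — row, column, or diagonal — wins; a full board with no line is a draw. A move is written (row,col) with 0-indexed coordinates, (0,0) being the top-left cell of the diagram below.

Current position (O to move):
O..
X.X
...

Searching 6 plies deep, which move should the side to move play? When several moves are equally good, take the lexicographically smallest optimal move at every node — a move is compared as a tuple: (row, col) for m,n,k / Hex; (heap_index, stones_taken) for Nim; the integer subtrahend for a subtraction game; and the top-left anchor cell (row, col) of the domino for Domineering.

[O../X.X/...] O move#1: (0,1):-1/OO./X.X/..., (0,2):-1/O.O/X.X/..., (1,1):+1/O../XOX/...*, (2,0):-1/O../X.X/O.., (2,1):-1/O../X.X/.O., (2,2):-1/O../X.X/..O
[O../XOX/...] X move#2: (0,1):-1/OX./XOX/...*, (0,2):-1/O.X/XOX/..., (2,0):-1/O../XOX/X.., (2,1):-1/O../XOX/.X., (2,2):-1/O../XOX/..X
[OX./XOX/...] O move#3: (0,2):+1/OXO/XOX/...*, (2,0):+1/OX./XOX/O.., (2,1):+0/OX./XOX/.O., (2,2):+1/OX./XOX/..O
[OXO/XOX/...] X move#4: (2,0):-1/OXO/XOX/X..*, (2,1):-1/OXO/XOX/.X., (2,2):-1/OXO/XOX/..X
[OXO/XOX/X..] O move#5: (2,1):+0/OXO/XOX/XO., (2,2):+1/OXO/XOX/X.O*
[OXO/XOX/X.O] end (terminal -1, X#6); searched O../X.X/... to 6

O's best at [O../X.X/...]: (1,1)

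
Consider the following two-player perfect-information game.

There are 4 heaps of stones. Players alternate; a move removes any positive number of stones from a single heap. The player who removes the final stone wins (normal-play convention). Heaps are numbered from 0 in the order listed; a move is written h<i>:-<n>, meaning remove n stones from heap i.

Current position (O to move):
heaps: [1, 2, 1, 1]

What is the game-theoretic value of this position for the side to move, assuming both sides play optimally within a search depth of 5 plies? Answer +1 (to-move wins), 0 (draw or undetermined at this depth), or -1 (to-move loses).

value((1,2,1,1), O) = +1

[(1,2,1,1)] O move#1: h0:-1:-1/(0,2,1,1), h1:-1:+1/(1,1,1,1)*, h1:-2:-1/(1,0,1,1), h2:-1:-1/(1,2,0,1), h3:-1:-1/(1,2,1,0)
[(1,1,1,1)] X move#2: h0:-1:-1/(0,1,1,1)*, h1:-1:-1/(1,0,1,1), h2:-1:-1/(1,1,0,1), h3:-1:-1/(1,1,1,0)
[(0,1,1,1)] O move#3: h1:-1:+1/(0,0,1,1)*, h2:-1:+1/(0,1,0,1), h3:-1:+1/(0,1,1,0)
[(0,0,1,1)] X move#4: h2:-1:-1/(0,0,0,1)*, h3:-1:-1/(0,0,1,0)
[(0,0,0,1)] O move#5: h3:-1:+1/(0,0,0,0)*
[(0,0,0,0)] end (terminal -1, X#6); searched (1,2,1,1) to 5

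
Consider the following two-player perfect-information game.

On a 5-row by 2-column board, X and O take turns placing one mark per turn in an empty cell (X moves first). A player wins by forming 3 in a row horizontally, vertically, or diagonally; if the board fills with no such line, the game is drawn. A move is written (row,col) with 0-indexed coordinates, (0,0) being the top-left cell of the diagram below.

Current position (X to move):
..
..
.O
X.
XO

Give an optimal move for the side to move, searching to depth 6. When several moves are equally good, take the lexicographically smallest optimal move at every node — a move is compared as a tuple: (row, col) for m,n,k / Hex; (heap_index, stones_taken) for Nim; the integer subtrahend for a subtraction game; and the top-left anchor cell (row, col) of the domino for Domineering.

X's best at [../../.O/X./XO]: (2,0)

[../../.O/X./XO] X move#1: (0,0):-1/X./../.O/X./XO, (0,1):-1/.X/../.O/X./XO, (1,0):-1/../X./.O/X./XO, (1,1):-1/../.X/.O/X./XO, (2,0):+1/../../XO/X./XO*, (3,1):+0/../../.O/XX/XO
[../../XO/X./XO] end (terminal -1, O#2); searched ../../.O/X./XO to 6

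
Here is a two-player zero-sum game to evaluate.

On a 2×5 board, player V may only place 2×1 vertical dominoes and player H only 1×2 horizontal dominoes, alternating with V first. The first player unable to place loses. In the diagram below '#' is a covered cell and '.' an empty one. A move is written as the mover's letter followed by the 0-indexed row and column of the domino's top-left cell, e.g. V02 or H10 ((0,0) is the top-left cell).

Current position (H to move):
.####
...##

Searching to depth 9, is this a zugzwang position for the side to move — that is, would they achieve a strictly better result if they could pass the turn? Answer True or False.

p1 H@[.####/...##]: H10[.####/##.##]+1* H11[.####/.####]-1
p2 V@[.####/##.##] terminal -1; root [.####/...##] d9
suppose H passes — search the same position with V to move:
pass> p1 V@[.####/...##]: V00[#####/#..##]-1*
pass> p2 H@[#####/#..##]: H11[#####/#####]+1*
pass> p3 V@[#####/#####] terminal -1; root [.####/...##] d9
for H: play +1, pass +1

zugzwang(.####/...##, H) = False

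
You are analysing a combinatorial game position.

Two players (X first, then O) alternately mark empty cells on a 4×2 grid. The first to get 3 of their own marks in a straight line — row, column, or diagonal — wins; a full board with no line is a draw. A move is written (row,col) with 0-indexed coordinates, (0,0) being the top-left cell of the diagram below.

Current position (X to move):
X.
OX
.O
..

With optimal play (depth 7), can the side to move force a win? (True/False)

X winning at [X./OX/.O/..]: False

p1 X@[X./OX/.O/..]: (0,1)[XX/OX/.O/..]+0* (2,0)[X./OX/XO/..]+0 (3,0)[X./OX/.O/X.]+0 (3,1)[X./OX/.O/.X]+0
p2 O@[XX/OX/.O/..]: (2,0)[XX/OX/OO/..]+0* (3,0)[XX/OX/.O/O.]+0 (3,1)[XX/OX/.O/.O]+0
p3 X@[XX/OX/OO/..]: (3,0)[XX/OX/OO/X.]+0* (3,1)[XX/OX/OO/.X]-1
p4 O@[XX/OX/OO/X.]: (3,1)[XX/OX/OO/XO]+0*
p5 X@[XX/OX/OO/XO] terminal +0; root [X./OX/.O/..] d7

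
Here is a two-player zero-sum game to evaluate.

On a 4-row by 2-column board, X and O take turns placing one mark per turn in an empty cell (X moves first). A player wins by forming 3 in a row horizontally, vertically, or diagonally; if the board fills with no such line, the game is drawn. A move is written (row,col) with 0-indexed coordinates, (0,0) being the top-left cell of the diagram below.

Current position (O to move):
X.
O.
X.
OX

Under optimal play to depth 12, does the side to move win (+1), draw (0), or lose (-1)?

p1 O@[X./O./X./OX]: (0,1)[XO/O./X./OX]+0* (1,1)[X./OO/X./OX]+0 (2,1)[X./O./XO/OX]+0
p2 X@[XO/O./X./OX]: (1,1)[XO/OX/X./OX]+0* (2,1)[XO/O./XX/OX]+0
p3 O@[XO/OX/X./OX]: (2,1)[XO/OX/XO/OX]+0*
p4 X@[XO/OX/XO/OX] terminal +0; root [X./O./X./OX] d12

value(X./O./X./OX, O) = 0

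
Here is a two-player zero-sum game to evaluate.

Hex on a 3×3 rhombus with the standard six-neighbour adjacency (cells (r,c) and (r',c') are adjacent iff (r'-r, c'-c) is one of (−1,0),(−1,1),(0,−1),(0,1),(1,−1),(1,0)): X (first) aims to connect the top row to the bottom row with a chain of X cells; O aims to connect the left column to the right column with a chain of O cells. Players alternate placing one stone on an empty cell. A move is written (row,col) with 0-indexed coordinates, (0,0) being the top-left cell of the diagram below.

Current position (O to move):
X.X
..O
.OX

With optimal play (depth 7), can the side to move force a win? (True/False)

O winning at [X.X/..O/.OX]: True

[X.X/..O/.OX] O move#1: (0,1):-1/XOX/..O/.OX, (1,0):+1/X.X/O.O/.OX*, (1,1):+1/X.X/.OO/.OX, (2,0):+1/X.X/..O/OOX
[X.X/O.O/.OX] X move#2: (0,1):-1/XXX/O.O/.OX*, (1,1):-1/X.X/OXO/.OX, (2,0):-1/X.X/O.O/XOX
[XXX/O.O/.OX] O move#3: (1,1):+1/XXX/OOO/.OX*, (2,0):+1/XXX/O.O/OOX
[XXX/OOO/.OX] end (terminal -1, X#4); searched X.X/..O/.OX to 7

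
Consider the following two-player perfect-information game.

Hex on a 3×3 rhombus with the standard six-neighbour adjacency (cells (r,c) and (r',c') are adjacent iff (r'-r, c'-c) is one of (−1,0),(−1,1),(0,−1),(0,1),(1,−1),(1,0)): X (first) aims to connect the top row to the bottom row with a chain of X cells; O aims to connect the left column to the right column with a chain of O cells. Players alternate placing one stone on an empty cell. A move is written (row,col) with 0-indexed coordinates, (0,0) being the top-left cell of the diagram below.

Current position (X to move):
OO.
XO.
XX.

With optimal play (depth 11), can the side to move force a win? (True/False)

[OO./XO./XX.] X move#1: (0,2):-1/OOX/XO./XX.*, (1,2):-1/OO./XOX/XX., (2,2):-1/OO./XO./XXX
[OOX/XO./XX.] O move#2: (1,2):+1/OOX/XOO/XX.*, (2,2):-1/OOX/XO./XXO
[OOX/XOO/XX.] end (terminal -1, X#3); searched OO./XO./XX. to 11

X winning at [OO./XO./XX.]: False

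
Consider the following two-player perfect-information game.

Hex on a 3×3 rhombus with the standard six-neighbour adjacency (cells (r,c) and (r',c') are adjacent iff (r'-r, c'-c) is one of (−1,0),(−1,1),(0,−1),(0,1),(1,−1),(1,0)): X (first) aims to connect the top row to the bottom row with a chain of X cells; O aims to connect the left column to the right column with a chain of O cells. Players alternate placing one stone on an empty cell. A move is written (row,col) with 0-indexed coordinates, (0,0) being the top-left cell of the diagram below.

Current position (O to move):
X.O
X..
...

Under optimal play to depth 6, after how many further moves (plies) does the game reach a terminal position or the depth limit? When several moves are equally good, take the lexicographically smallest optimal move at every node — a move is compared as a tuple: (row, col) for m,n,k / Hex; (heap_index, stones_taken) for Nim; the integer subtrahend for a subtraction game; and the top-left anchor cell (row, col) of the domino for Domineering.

PV length from [X.O/X../...]: 3 plies

[X.O/X../...] O move#1: (0,1):-1/XOO/X../..., (1,1):-1/X.O/XO./..., (1,2):-1/X.O/X.O/..., (2,0):+1/X.O/X../O..*, (2,1):-1/X.O/X../.O., (2,2):-1/X.O/X../..O
[X.O/X../O..] X move#2: (0,1):-1/XXO/X../O..*, (1,1):-1/X.O/XX./O.., (1,2):-1/X.O/X.X/O.., (2,1):-1/X.O/X../OX., (2,2):-1/X.O/X../O.X
[XXO/X../O..] O move#3: (1,1):+1/XXO/XO./O..*, (1,2):+1/XXO/X.O/O.., (2,1):+1/XXO/X../OO., (2,2):+1/XXO/X../O.O
[XXO/XO./O..] end (terminal -1, X#4); searched X.O/X../... to 6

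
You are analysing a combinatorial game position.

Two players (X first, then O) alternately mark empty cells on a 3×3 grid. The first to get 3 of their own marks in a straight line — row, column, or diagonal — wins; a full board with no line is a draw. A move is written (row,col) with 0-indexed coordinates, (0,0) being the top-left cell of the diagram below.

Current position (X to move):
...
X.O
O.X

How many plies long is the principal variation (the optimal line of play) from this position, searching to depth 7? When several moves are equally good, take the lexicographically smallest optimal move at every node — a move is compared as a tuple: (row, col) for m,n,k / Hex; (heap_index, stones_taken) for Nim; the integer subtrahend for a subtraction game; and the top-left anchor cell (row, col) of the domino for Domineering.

ply 1, X at .../X.O/O.X | (0,0)=+0→X../X.O/O.X*; (0,1)=+0→.X./X.O/O.X; (0,2)=+0→..X/X.O/O.X; (1,1)=+0→.../XXO/O.X; (2,1)=+0→.../X.O/OXX
ply 2, O at X../X.O/O.X | (0,1)=-1→XO./X.O/O.X; (0,2)=-1→X.O/X.O/O.X; (1,1)=+0→X../XOO/O.X*; (2,1)=-1→X../X.O/OOX
ply 3, X at X../XOO/O.X | (0,1)=-1→XX./XOO/O.X; (0,2)=+0→X.X/XOO/O.X*; (2,1)=-1→X../XOO/OXX
ply 4, O at X.X/XOO/O.X | (0,1)=+0→XOX/XOO/O.X*; (2,1)=-1→X.X/XOO/OOX
ply 5, X at XOX/XOO/O.X | (2,1)=+0→XOX/XOO/OXX*
ply 6: XOX/XOO/OXX is terminal +0 (O); from .../X.O/O.X depth 7

PV length from [.../X.O/O.X]: 5 plies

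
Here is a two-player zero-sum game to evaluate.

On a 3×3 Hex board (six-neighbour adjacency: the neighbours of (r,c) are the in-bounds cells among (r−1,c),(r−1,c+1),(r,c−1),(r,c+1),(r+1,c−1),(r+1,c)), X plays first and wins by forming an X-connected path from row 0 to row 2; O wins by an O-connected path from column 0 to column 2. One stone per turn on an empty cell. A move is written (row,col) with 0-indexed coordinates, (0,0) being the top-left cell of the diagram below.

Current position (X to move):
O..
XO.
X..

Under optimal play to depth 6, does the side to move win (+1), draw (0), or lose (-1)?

p1 X@[O../XO./X..]: (0,1)[OX./XO./X..]+1* (0,2)[O.X/XO./X..]+1 (1,2)[O../XOX/X..]+1 (2,1)[O../XO./XX.]-1 (2,2)[O../XO./X.X]-1
p2 O@[OX./XO./X..] terminal -1; root [O../XO./X..] d6

value(O../XO./X.., X) = +1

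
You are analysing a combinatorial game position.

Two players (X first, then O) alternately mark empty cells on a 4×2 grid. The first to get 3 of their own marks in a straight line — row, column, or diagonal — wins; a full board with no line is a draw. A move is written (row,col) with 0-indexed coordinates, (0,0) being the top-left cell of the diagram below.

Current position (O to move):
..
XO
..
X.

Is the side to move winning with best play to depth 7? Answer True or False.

p1 O@[../XO/../X.]: (0,0)[O./XO/../X.]-1 (0,1)[.O/XO/../X.]-1 (2,0)[../XO/O./X.]+0* (2,1)[../XO/.O/X.]-1 (3,1)[../XO/../XO]-1
p2 X@[../XO/O./X.]: (0,0)[X./XO/O./X.]-1 (0,1)[.X/XO/O./X.]+0* (2,1)[../XO/OX/X.]+0 (3,1)[../XO/O./XX]+0
p3 O@[.X/XO/O./X.]: (0,0)[OX/XO/O./X.]+0* (2,1)[.X/XO/OO/X.]+0 (3,1)[.X/XO/O./XO]+0
p4 X@[OX/XO/O./X.]: (2,1)[OX/XO/OX/X.]+0* (3,1)[OX/XO/O./XX]+0
p5 O@[OX/XO/OX/X.]: (3,1)[OX/XO/OX/XO]+0*
p6 X@[OX/XO/OX/XO] terminal +0; root [../XO/../X.] d7

O winning at [../XO/../X.]: False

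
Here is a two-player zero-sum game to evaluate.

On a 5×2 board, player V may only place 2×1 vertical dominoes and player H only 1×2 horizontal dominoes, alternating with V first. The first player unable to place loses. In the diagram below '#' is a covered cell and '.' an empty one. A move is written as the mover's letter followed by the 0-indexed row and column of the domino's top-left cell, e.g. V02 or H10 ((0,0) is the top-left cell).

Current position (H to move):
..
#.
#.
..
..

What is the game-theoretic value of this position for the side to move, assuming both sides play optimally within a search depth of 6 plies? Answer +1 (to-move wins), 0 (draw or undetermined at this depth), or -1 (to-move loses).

value(../#./#./../.., H) = +1

ply 1, H at ../#./#./../.. | H00=-1→##/#./#./../..; H30=+1→../#./#./##/..*; H40=+1→../#./#./../##
ply 2, V at ../#./#./##/.. | V01=-1→.#/##/#./##/..*; V11=-1→../##/##/##/..
ply 3, H at .#/##/#./##/.. | H40=+1→.#/##/#./##/##*
ply 4: .#/##/#./##/## is terminal -1 (V); from ../#./#./../.. depth 6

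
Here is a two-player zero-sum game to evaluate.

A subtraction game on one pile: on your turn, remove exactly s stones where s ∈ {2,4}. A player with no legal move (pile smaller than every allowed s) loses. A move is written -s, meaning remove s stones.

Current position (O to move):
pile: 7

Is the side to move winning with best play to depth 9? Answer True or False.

[7] O move#1: -2:-1/5*, -4:-1/3
[5] X move#2: -2:-1/3, -4:+1/1*
[1] end (terminal -1, O#3); searched 7 to 9

O winning at [7]: False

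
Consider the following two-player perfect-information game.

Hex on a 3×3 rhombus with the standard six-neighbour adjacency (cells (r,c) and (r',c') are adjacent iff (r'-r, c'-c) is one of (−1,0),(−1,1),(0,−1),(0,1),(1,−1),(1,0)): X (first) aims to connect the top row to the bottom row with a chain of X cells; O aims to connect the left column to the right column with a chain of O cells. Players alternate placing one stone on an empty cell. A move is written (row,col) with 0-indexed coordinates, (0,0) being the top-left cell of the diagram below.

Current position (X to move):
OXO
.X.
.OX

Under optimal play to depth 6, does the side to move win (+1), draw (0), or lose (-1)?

value(OXO/.X./.OX, X) = +1

ply 1, X at OXO/.X./.OX | (1,0)=+1→OXO/XX./.OX*; (1,2)=+1→OXO/.XX/.OX; (2,0)=+1→OXO/.X./XOX
ply 2, O at OXO/XX./.OX | (1,2)=-1→OXO/XXO/.OX*; (2,0)=-1→OXO/XX./OOX
ply 3, X at OXO/XXO/.OX | (2,0)=+1→OXO/XXO/XOX*
ply 4: OXO/XXO/XOX is terminal -1 (O); from OXO/.X./.OX depth 6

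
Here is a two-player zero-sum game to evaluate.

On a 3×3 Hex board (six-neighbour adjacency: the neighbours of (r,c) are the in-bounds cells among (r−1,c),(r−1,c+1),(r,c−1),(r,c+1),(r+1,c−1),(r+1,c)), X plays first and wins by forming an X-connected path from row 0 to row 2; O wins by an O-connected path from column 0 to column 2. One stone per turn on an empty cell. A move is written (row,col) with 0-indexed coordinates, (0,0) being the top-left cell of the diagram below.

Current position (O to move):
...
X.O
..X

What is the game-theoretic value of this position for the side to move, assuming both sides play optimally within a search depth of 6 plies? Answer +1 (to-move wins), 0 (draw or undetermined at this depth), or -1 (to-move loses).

value(.../X.O/..X, O) = +1

[.../X.O/..X] O move#1: (0,0):-1/O../X.O/..X, (0,1):-1/.O./X.O/..X, (0,2):-1/..O/X.O/..X, (1,1):-1/.../XOO/..X, (2,0):+1/.../X.O/O.X*, (2,1):-1/.../X.O/.OX
[.../X.O/O.X] X move#2: (0,0):-1/X../X.O/O.X*, (0,1):-1/.X./X.O/O.X, (0,2):-1/..X/X.O/O.X, (1,1):-1/.../XXO/O.X, (2,1):-1/.../X.O/OXX
[X../X.O/O.X] O move#3: (0,1):+1/XO./X.O/O.X*, (0,2):+1/X.O/X.O/O.X, (1,1):+1/X../XOO/O.X, (2,1):+1/X../X.O/OOX
[XO./X.O/O.X] X move#4: (0,2):-1/XOX/X.O/O.X*, (1,1):-1/XO./XXO/O.X, (2,1):-1/XO./X.O/OXX
[XOX/X.O/O.X] O move#5: (1,1):+1/XOX/XOO/O.X*, (2,1):+1/XOX/X.O/OOX
[XOX/XOO/O.X] end (terminal -1, X#6); searched .../X.O/..X to 6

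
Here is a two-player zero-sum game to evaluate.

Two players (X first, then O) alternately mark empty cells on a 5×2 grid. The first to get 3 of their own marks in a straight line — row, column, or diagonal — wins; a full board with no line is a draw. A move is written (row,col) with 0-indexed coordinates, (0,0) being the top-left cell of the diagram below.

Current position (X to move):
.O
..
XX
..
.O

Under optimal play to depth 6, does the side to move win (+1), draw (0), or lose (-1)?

value(.O/../XX/../.O, X) = +1

[.O/../XX/../.O] X move#1: (0,0):+0/XO/../XX/../.O, (1,0):+1/.O/X./XX/../.O*, (1,1):+1/.O/.X/XX/../.O, (3,0):+1/.O/../XX/X./.O, (3,1):+1/.O/../XX/.X/.O, (4,0):+0/.O/../XX/../XO
[.O/X./XX/../.O] O move#2: (0,0):-1/OO/X./XX/../.O*, (1,1):-1/.O/XO/XX/../.O, (3,0):-1/.O/X./XX/O./.O, (3,1):-1/.O/X./XX/.O/.O, (4,0):-1/.O/X./XX/../OO
[OO/X./XX/../.O] X move#3: (1,1):+1/OO/XX/XX/../.O*, (3,0):+1/OO/X./XX/X./.O, (3,1):+1/OO/X./XX/.X/.O, (4,0):+0/OO/X./XX/../XO
[OO/XX/XX/../.O] O move#4: (3,0):-1/OO/XX/XX/O./.O*, (3,1):-1/OO/XX/XX/.O/.O, (4,0):-1/OO/XX/XX/../OO
[OO/XX/XX/O./.O] X move#5: (3,1):+1/OO/XX/XX/OX/.O*, (4,0):+0/OO/XX/XX/O./XO
[OO/XX/XX/OX/.O] end (terminal -1, O#6); searched .O/../XX/../.O to 6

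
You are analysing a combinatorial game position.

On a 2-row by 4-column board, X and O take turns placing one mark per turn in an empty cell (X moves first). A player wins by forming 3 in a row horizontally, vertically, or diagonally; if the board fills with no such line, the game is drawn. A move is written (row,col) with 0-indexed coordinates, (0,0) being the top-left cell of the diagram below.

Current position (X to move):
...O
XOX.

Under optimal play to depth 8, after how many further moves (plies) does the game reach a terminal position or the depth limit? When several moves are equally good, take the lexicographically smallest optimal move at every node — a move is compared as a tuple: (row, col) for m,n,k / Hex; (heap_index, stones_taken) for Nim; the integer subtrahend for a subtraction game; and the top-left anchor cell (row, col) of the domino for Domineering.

PV length from [...O/XOX.]: 4 plies

[...O/XOX.] X move#1: (0,0):+0/X..O/XOX.*, (0,1):+0/.X.O/XOX., (0,2):+0/..XO/XOX., (1,3):+0/...O/XOXX
[X..O/XOX.] O move#2: (0,1):+0/XO.O/XOX.*, (0,2):+0/X.OO/XOX., (1,3):+0/X..O/XOXO
[XO.O/XOX.] X move#3: (0,2):+0/XOXO/XOX.*, (1,3):-1/XO.O/XOXX
[XOXO/XOX.] O move#4: (1,3):+0/XOXO/XOXO*
[XOXO/XOXO] end (terminal +0, X#5); searched ...O/XOX. to 8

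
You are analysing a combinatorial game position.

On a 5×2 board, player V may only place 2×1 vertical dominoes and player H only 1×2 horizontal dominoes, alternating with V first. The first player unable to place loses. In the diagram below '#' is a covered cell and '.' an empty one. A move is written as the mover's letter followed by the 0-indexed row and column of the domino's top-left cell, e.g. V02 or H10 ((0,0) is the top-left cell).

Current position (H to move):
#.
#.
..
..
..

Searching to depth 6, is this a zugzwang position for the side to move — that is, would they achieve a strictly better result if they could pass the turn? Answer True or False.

zugzwang(#./#./../../.., H) = False

p1 H@[#./#./../../..]: H20[#./#./##/../..]-1 H30[#./#./../##/..]+1* H40[#./#./../../##]-1
p2 V@[#./#./../##/..]: V01[##/##/../##/..]-1* V11[#./##/.#/##/..]-1
p3 H@[##/##/../##/..]: H20[##/##/##/##/..]+1* H40[##/##/../##/##]+1
p4 V@[##/##/##/##/..] terminal -1; root [#./#./../../..] d6
pass branch (V moves first from the same position):
  | p1 V@[#./#./../../..]: V01[##/##/../../..]-1 V11[#./##/.#/../..]-1 V20[#./#./#./#./..]+1* V21[#./#./.#/.#/..]+1 V30[#./#./../#./#.]+1 V31[#./#./../.#/.#]+1
  | p2 H@[#./#./#./#./..]: H40[#./#./#./#./##]-1*
  | p3 V@[#./#./#./#./##]: V01[##/##/#./#./##]+1* V11[#./##/##/#./##]+1 V21[#./#./##/##/##]+1
  | p4 H@[##/##/#./#./##] terminal -1; root [#./#./../../..] d6
H moving scores +1; H passing scores -1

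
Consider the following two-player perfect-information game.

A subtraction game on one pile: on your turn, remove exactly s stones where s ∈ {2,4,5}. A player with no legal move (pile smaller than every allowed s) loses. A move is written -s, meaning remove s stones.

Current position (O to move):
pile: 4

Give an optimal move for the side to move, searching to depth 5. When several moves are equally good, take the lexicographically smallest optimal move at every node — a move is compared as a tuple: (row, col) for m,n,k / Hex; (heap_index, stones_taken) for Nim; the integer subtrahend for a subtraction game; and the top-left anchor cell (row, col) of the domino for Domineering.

O's best at [4]: -4

p1 O@[4]: -2[2]-1 -4[0]+1*
p2 X@[0] terminal -1; root [4] d5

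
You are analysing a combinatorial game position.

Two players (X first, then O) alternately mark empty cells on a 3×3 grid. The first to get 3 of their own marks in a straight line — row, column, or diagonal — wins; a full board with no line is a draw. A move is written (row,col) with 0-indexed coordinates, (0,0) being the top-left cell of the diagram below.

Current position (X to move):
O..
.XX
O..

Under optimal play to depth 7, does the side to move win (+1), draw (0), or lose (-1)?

value(O../.XX/O.., X) = +1

p1 X@[O../.XX/O..]: (0,1)[OX./.XX/O..]-1 (0,2)[O.X/.XX/O..]-1 (1,0)[O../XXX/O..]+1* (2,1)[O../.XX/OX.]-1 (2,2)[O../.XX/O.X]-1
p2 O@[O../XXX/O..] terminal -1; root [O../.XX/O..] d7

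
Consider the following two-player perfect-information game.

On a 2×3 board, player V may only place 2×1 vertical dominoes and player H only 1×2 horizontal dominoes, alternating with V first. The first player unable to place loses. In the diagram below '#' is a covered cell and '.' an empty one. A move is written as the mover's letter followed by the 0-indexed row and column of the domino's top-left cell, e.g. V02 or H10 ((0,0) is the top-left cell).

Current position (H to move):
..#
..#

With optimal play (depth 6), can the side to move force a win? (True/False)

p1 H@[..#/..#]: H00[###/..#]+1* H10[..#/###]+1
p2 V@[###/..#] terminal -1; root [..#/..#] d6

H winning at [..#/..#]: True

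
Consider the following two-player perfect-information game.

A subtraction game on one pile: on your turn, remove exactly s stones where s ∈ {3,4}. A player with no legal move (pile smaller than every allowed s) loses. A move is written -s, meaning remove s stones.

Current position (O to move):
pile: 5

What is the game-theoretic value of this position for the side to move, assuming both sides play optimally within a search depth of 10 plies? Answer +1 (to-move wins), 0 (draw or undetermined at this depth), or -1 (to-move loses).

value(5, O) = +1

[5] O move#1: -3:+1/2*, -4:+1/1
[2] end (terminal -1, X#2); searched 5 to 10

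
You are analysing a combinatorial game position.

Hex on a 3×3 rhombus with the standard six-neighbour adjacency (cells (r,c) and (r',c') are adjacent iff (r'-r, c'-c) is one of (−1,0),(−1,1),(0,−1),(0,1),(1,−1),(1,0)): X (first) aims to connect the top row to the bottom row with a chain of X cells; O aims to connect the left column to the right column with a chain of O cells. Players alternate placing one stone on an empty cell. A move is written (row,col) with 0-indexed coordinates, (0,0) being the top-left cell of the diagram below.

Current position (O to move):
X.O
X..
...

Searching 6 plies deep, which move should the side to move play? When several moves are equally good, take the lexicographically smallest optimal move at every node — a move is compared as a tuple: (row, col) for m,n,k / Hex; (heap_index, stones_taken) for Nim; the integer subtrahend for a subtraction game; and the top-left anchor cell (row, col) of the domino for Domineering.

[X.O/X../...] O move#1: (0,1):-1/XOO/X../..., (1,1):-1/X.O/XO./..., (1,2):-1/X.O/X.O/..., (2,0):+1/X.O/X../O..*, (2,1):-1/X.O/X../.O., (2,2):-1/X.O/X../..O
[X.O/X../O..] X move#2: (0,1):-1/XXO/X../O..*, (1,1):-1/X.O/XX./O.., (1,2):-1/X.O/X.X/O.., (2,1):-1/X.O/X../OX., (2,2):-1/X.O/X../O.X
[XXO/X../O..] O move#3: (1,1):+1/XXO/XO./O..*, (1,2):+1/XXO/X.O/O.., (2,1):+1/XXO/X../OO., (2,2):+1/XXO/X../O.O
[XXO/XO./O..] end (terminal -1, X#4); searched X.O/X../... to 6

O's best at [X.O/X../...]: (2,0)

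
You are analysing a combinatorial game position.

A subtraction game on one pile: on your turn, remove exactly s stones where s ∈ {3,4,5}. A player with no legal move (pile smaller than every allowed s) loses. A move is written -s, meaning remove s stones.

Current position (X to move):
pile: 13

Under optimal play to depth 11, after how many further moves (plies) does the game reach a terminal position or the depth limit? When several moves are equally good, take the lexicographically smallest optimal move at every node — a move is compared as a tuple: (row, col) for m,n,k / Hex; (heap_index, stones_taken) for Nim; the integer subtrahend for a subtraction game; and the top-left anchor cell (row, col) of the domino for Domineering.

p1 X@[13]: -3[10]+1* -4[9]+1 -5[8]+1
p2 O@[10]: -3[7]-1* -4[6]-1 -5[5]-1
p3 X@[7]: -3[4]-1 -4[3]-1 -5[2]+1*
p4 O@[2] terminal -1; root [13] d11

PV length from [13]: 3 plies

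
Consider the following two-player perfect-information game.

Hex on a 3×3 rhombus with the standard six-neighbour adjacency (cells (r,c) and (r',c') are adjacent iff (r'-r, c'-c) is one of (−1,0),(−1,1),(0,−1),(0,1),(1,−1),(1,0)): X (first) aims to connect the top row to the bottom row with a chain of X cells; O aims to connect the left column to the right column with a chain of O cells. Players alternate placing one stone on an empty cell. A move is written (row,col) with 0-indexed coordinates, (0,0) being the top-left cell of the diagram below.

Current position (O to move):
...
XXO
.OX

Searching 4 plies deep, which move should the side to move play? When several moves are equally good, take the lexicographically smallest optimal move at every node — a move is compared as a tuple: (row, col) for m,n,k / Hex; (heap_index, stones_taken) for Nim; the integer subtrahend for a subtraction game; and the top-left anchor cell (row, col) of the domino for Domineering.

[.../XXO/.OX] O move#1: (0,0):-1/O../XXO/.OX, (0,1):-1/.O./XXO/.OX, (0,2):-1/..O/XXO/.OX, (2,0):+1/.../XXO/OOX*
[.../XXO/OOX] end (terminal -1, X#2); searched .../XXO/.OX to 4

O's best at [.../XXO/.OX]: (2,0)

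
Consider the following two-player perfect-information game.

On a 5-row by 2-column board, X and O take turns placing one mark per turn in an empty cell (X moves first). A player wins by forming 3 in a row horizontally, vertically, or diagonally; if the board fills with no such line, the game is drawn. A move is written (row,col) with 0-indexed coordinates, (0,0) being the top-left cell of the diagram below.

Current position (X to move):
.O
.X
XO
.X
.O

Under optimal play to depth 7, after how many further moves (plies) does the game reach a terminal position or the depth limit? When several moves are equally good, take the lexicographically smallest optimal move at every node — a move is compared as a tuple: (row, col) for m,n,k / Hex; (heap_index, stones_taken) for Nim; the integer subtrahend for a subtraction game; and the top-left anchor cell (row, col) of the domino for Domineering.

PV length from [.O/.X/XO/.X/.O]: 3 plies

[.O/.X/XO/.X/.O] X move#1: (0,0):+0/XO/.X/XO/.X/.O, (1,0):+1/.O/XX/XO/.X/.O*, (3,0):+1/.O/.X/XO/XX/.O, (4,0):+0/.O/.X/XO/.X/XO
[.O/XX/XO/.X/.O] O move#2: (0,0):-1/OO/XX/XO/.X/.O*, (3,0):-1/.O/XX/XO/OX/.O, (4,0):-1/.O/XX/XO/.X/OO
[OO/XX/XO/.X/.O] X move#3: (3,0):+1/OO/XX/XO/XX/.O*, (4,0):+0/OO/XX/XO/.X/XO
[OO/XX/XO/XX/.O] end (terminal -1, O#4); searched .O/.X/XO/.X/.O to 7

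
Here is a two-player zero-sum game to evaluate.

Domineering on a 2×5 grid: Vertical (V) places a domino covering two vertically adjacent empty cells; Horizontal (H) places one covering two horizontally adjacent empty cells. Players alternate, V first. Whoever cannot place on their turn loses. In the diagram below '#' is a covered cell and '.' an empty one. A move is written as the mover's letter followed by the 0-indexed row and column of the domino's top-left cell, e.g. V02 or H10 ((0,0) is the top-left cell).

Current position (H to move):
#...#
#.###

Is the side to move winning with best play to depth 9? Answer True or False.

H winning at [#...#/#.###]: True

[#...#/#.###] H move#1: H01:+1/###.#/#.###*, H02:-1/#.###/#.###
[###.#/#.###] end (terminal -1, V#2); searched #...#/#.### to 9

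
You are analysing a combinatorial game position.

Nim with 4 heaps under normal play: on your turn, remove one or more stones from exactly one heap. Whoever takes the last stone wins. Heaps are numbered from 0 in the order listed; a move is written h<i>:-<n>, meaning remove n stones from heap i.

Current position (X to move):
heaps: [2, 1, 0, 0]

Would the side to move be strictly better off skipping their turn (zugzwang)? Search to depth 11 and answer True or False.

zugzwang((2,1,0,0), X) = False

[(2,1,0,0)] X move#1: h0:-1:+1/(1,1,0,0)*, h0:-2:-1/(0,1,0,0), h1:-1:-1/(2,0,0,0)
[(1,1,0,0)] O move#2: h0:-1:-1/(0,1,0,0)*, h1:-1:-1/(1,0,0,0)
[(0,1,0,0)] X move#3: h1:-1:+1/(0,0,0,0)*
[(0,0,0,0)] end (terminal -1, O#4); searched (2,1,0,0) to 11
pass branch (O moves first from the same position):
  | [(2,1,0,0)] O move#1: h0:-1:+1/(1,1,0,0)*, h0:-2:-1/(0,1,0,0), h1:-1:-1/(2,0,0,0)
  | [(1,1,0,0)] X move#2: h0:-1:-1/(0,1,0,0)*, h1:-1:-1/(1,0,0,0)
  | [(0,1,0,0)] O move#3: h1:-1:+1/(0,0,0,0)*
  | [(0,0,0,0)] end (terminal -1, X#4); searched (2,1,0,0) to 11
X moving scores +1; X passing scores -1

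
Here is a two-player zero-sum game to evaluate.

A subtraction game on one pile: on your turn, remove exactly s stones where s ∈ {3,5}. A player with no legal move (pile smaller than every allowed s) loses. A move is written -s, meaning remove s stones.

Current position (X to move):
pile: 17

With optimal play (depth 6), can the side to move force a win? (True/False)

p1 X@[17]: -3[14]-1* -5[12]-1
p2 O@[14]: -3[11]-1 -5[9]+1*
p3 X@[9]: -3[6]-1* -5[4]-1
p4 O@[6]: -3[3]-1 -5[1]+1*
p5 X@[1] terminal -1; root [17] d6

X winning at [17]: False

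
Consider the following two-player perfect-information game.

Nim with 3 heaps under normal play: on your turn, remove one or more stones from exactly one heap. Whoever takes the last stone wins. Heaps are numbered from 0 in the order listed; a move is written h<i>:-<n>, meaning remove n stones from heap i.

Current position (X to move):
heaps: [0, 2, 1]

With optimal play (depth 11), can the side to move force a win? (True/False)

ply 1, X at (0,2,1) | h1:-1=+1→(0,1,1)*; h1:-2=-1→(0,0,1); h2:-1=-1→(0,2,0)
ply 2, O at (0,1,1) | h1:-1=-1→(0,0,1)*; h2:-1=-1→(0,1,0)
ply 3, X at (0,0,1) | h2:-1=+1→(0,0,0)*
ply 4: (0,0,0) is terminal -1 (O); from (0,2,1) depth 11

X winning at [(0,2,1)]: True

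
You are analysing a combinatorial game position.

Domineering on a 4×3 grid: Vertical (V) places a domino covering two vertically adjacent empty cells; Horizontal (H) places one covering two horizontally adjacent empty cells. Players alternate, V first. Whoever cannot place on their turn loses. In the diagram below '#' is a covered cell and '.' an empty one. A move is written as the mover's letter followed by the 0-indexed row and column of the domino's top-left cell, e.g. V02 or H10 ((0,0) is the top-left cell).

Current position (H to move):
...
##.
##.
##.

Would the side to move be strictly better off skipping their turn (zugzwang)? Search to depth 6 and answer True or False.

[.../##./##./##.] H move#1: H00:-1/##./##./##./##.*, H01:-1/.##/##./##./##.
[##./##./##./##.] V move#2: V02:+1/###/###/##./##.*, V12:+1/##./###/###/##., V22:+1/##./##./###/###
[###/###/##./##.] end (terminal -1, H#3); searched .../##./##./##. to 6
pass branch (V moves first from the same position):
  | [.../##./##./##.] V move#1: V02:+1/..#/###/##./##.*, V12:-1/.../###/###/##., V22:-1/.../##./###/###
  | [..#/###/##./##.] H move#2: H00:-1/###/###/##./##.*
  | [###/###/##./##.] V move#3: V22:+1/###/###/###/###*
  | [###/###/###/###] end (terminal -1, H#4); searched .../##./##./##. to 6
H moving scores -1; H passing scores -1

zugzwang(.../##./##./##., H) = False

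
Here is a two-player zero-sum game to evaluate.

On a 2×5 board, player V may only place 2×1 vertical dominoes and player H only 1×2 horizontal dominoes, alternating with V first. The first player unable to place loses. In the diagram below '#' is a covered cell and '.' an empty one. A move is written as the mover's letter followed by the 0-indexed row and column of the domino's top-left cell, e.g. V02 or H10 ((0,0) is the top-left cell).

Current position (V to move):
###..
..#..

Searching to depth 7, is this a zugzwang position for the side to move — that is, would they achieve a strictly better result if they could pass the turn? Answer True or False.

p1 V@[###../..#..]: V03[####./..##.]+1* V04[###.#/..#.#]+1
p2 H@[####./..##.]: H10[####./####.]-1*
p3 V@[####./####.]: V04[#####/#####]+1*
p4 H@[#####/#####] terminal -1; root [###../..#..] d7
pass branch (H moves first from the same position):
  | p1 H@[###../..#..]: H03[#####/..#..]+1* H10[###../###..]-1 H13[###../..###]+1
  | p2 V@[#####/..#..] terminal -1; root [###../..#..] d7
V moving scores +1; V passing scores -1

zugzwang(###../..#.., V) = False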